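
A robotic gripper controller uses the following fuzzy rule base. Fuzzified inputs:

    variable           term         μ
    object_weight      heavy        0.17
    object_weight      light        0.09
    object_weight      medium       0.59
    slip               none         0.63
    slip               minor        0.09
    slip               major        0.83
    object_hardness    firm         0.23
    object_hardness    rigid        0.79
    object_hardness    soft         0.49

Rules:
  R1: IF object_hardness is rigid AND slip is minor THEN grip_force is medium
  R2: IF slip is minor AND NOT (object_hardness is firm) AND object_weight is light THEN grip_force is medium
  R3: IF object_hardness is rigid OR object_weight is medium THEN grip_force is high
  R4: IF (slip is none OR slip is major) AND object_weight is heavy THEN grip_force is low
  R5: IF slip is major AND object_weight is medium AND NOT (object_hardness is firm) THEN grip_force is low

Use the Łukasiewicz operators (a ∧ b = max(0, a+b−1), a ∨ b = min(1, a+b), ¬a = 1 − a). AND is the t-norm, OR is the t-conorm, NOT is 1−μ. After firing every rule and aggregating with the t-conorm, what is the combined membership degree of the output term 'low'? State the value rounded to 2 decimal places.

R1: rigid=0.79, minor=0.09; AND[max(0, a+b−1)] → w = 0.00
R2: minor=0.09, ¬firm=1−0.23=0.77, light=0.09; AND[max(0, a+b−1)] → w = 0.00
R3: rigid=0.79, medium=0.59; OR[min(1, a+b)] → w = 1.00
R4: (none=0.63 OR major=0.83) = 1.00; AND[max(0, a+b−1)] with heavy=0.17 → w = 0.17
R5: major=0.83, medium=0.59, ¬firm=1−0.23=0.77; AND[max(0, a+b−1)] → w = 0.19
Rules with consequent 'low': {R4, R5} → strengths 0.17, 0.19
Aggregate via t-conorm [min(1, a+b)]: 0.36

0.36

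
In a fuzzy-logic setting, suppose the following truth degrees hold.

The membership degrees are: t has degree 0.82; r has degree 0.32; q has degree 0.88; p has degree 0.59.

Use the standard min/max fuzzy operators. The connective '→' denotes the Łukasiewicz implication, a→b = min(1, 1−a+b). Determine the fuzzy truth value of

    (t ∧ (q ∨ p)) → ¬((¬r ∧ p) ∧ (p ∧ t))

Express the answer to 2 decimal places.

q ∨ p = max(a, b) on (0.88, 0.59) = 0.88
t ∧ (q ∨ p) = min(a, b) on (0.82, 0.88) = 0.82
¬r = 1 − 0.32 = 0.68
¬r ∧ p = min(a, b) on (0.68, 0.59) = 0.59
p ∧ t = min(a, b) on (0.59, 0.82) = 0.59
(¬r ∧ p) ∧ (p ∧ t) = min(a, b) on (0.59, 0.59) = 0.59
¬((¬r ∧ p) ∧ (p ∧ t)) = 1 − 0.59 = 0.41
(t ∧ (q ∨ p)) → ¬((¬r ∧ p) ∧ (p ∧ t))  [Łukasiewicz: min(1, 1−a+b)] with a=0.82, b=0.41 → 0.59

0.59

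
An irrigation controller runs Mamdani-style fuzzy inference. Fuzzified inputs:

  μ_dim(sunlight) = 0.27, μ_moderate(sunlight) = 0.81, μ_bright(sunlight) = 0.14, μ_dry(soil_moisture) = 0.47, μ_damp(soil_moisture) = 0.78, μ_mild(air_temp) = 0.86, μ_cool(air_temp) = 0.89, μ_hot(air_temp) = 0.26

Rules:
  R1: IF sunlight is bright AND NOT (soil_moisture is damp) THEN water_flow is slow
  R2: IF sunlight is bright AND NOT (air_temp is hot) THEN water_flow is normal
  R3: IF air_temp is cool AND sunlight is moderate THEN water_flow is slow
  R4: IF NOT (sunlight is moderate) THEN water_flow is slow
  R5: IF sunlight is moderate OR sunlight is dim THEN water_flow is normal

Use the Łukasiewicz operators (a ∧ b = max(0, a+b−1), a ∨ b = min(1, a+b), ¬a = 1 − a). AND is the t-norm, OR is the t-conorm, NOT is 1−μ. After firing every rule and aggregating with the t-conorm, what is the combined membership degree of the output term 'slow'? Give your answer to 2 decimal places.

R1: bright=0.14, ¬damp=1−0.78=0.22; AND[max(0, a+b−1)] → w = 0.00
R2: bright=0.14, ¬hot=1−0.26=0.74; AND[max(0, a+b−1)] → w = 0.00
R3: cool=0.89, moderate=0.81; AND[max(0, a+b−1)] → w = 0.70
R4: ¬moderate=1−0.81=0.19 → w = 0.19
R5: moderate=0.81, dim=0.27; OR[min(1, a+b)] → w = 1.00
Rules with consequent 'slow': {R1, R3, R4} → strengths 0.00, 0.70, 0.19
Aggregate via t-conorm [min(1, a+b)]: 0.89

0.89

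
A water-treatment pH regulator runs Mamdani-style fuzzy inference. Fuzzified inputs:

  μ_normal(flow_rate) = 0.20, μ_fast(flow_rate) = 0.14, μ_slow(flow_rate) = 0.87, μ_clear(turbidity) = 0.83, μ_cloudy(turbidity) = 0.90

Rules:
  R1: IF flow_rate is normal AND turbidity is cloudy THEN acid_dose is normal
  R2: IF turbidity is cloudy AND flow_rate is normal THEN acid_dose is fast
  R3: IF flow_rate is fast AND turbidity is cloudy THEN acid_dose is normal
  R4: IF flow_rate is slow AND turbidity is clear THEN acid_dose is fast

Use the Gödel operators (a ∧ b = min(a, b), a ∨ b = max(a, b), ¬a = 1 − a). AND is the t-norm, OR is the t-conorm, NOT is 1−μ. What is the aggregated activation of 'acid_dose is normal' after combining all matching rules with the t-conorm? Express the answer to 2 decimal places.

0.20

R1: normal=0.20, cloudy=0.90; AND[min(a, b)] → w = 0.20
R2: cloudy=0.90, normal=0.20; AND[min(a, b)] → w = 0.20
R3: fast=0.14, cloudy=0.90; AND[min(a, b)] → w = 0.14
R4: slow=0.87, clear=0.83; AND[min(a, b)] → w = 0.83
Rules with consequent 'normal': {R1, R3} → strengths 0.20, 0.14
Aggregate via t-conorm [max(a, b)]: 0.20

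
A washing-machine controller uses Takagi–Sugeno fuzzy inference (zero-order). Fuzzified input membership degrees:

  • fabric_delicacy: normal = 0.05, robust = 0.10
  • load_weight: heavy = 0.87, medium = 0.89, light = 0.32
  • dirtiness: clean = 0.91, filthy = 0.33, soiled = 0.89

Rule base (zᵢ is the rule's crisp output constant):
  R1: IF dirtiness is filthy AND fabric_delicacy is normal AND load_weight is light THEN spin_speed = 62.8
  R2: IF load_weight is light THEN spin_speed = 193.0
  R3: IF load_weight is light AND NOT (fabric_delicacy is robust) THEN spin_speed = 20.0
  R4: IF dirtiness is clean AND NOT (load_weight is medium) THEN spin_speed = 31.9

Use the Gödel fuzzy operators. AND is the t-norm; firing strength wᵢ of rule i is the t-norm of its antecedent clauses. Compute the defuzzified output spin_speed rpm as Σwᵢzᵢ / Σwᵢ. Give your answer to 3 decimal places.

93.511

R1 (z=62.8): filthy=0.33, normal=0.05, light=0.32; AND[min(a, b)] → w = 0.05
R2 (z=193.0): light=0.32 → w = 0.32
R3 (z=20.0): light=0.32, ¬robust=1−0.10=0.90; AND[min(a, b)] → w = 0.32
R4 (z=31.9): clean=0.91, ¬medium=1−0.89=0.11; AND[min(a, b)] → w = 0.11
Weighted average = (0.05·62.8 + 0.32·193.0 + 0.32·20.0 + 0.11·31.9) / (0.05 + 0.32 + 0.32 + 0.11)
  = 74.8090 / 0.8000 = 93.511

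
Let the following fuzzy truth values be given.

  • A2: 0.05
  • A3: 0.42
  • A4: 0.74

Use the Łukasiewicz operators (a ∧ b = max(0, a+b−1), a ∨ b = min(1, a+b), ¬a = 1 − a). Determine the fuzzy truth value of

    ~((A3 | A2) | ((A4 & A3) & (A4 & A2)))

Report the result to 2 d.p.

0.53

A3 | A2 = min(1, a+b) on (0.42, 0.05) = 0.47
A4 & A3 = max(0, a+b−1) on (0.74, 0.42) = 0.16
A4 & A2 = max(0, a+b−1) on (0.74, 0.05) = 0.00
(A4 & A3) & (A4 & A2) = max(0, a+b−1) on (0.16, 0.00) = 0.00
(A3 | A2) | ((A4 & A3) & (A4 & A2)) = min(1, a+b) on (0.47, 0.00) = 0.47
~((A3 | A2) | ((A4 & A3) & (A4 & A2))) = 1 − 0.47 = 0.53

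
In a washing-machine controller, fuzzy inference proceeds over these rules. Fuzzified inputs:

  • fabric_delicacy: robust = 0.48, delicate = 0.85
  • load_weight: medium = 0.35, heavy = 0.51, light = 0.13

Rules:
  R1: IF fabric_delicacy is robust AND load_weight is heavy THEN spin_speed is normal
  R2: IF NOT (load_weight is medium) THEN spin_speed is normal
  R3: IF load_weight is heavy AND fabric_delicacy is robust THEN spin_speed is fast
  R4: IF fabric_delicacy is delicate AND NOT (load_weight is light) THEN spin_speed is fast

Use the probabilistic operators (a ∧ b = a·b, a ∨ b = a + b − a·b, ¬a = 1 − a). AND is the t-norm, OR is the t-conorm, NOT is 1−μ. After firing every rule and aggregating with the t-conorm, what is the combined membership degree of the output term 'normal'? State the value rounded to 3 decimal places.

0.736

R1: robust=0.48, heavy=0.51; AND[a·b] → w = 0.2448
R2: ¬medium=1−0.35=0.65 → w = 0.6500
R3: heavy=0.51, robust=0.48; AND[a·b] → w = 0.2448
R4: delicate=0.85, ¬light=1−0.13=0.87; AND[a·b] → w = 0.7395
Rules with consequent 'normal': {R1, R2} → strengths 0.2448, 0.6500
Aggregate via t-conorm [a + b − a·b]: 0.7357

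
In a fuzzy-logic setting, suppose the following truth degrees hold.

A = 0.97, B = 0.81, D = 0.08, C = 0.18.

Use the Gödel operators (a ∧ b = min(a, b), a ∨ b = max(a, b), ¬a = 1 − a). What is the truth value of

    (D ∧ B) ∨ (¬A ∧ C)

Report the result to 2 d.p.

0.08

D ∧ B = min(a, b) on (0.08, 0.81) = 0.08
¬A = 1 − 0.97 = 0.03
¬A ∧ C = min(a, b) on (0.03, 0.18) = 0.03
(D ∧ B) ∨ (¬A ∧ C) = max(a, b) on (0.08, 0.03) = 0.08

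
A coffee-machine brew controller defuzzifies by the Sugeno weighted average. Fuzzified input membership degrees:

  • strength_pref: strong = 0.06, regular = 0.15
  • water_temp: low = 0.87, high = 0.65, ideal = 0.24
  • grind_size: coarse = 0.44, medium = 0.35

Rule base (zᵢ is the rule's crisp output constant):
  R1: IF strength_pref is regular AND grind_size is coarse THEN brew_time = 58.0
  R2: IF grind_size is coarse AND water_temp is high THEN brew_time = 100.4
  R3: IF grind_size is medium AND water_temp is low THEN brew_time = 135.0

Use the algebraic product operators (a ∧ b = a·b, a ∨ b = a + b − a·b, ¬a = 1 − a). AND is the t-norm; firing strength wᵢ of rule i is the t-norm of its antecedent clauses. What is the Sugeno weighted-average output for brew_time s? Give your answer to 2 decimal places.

112.19

R1 (z=58.0): regular=0.15, coarse=0.44; AND[a·b] → w = 0.0660
R2 (z=100.4): coarse=0.44, high=0.65; AND[a·b] → w = 0.2860
R3 (z=135.0): medium=0.35, low=0.87; AND[a·b] → w = 0.3045
Weighted average = (0.0660·58.0 + 0.2860·100.4 + 0.3045·135.0) / (0.0660 + 0.2860 + 0.3045)
  = 73.6499 / 0.6565 = 112.19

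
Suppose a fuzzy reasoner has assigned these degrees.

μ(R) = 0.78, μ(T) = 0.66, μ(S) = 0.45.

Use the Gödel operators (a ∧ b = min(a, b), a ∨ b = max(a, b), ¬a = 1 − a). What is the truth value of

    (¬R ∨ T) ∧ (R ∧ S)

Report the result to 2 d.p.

¬R = 1 − 0.78 = 0.22
¬R ∨ T = max(a, b) on (0.22, 0.66) = 0.66
R ∧ S = min(a, b) on (0.78, 0.45) = 0.45
(¬R ∨ T) ∧ (R ∧ S) = min(a, b) on (0.66, 0.45) = 0.45

0.45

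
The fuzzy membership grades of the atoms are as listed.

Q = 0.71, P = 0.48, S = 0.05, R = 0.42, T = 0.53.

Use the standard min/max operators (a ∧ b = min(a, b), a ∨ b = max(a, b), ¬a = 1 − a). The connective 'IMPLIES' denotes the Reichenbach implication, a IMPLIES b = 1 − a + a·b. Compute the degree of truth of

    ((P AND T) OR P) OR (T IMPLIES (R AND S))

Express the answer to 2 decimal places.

0.50

P AND T = min(a, b) on (0.48, 0.53) = 0.48
(P AND T) OR P = max(a, b) on (0.48, 0.48) = 0.48
R AND S = min(a, b) on (0.42, 0.05) = 0.05
T IMPLIES (R AND S)  [Reichenbach: 1 − a + a·b] with a=0.53, b=0.05 → 0.50
((P AND T) OR P) OR (T IMPLIES (R AND S)) = max(a, b) on (0.48, 0.50) = 0.50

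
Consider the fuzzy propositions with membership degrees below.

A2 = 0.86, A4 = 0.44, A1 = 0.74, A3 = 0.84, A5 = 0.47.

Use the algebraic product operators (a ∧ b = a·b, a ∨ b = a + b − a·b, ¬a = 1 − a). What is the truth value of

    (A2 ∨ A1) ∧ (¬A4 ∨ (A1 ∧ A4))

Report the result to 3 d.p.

0.678

A2 ∨ A1 = a + b − a·b on (0.8600, 0.7400) = 0.9636
¬A4 = 1 − 0.4400 = 0.5600
A1 ∧ A4 = a·b on (0.7400, 0.4400) = 0.3256
¬A4 ∨ (A1 ∧ A4) = a + b − a·b on (0.5600, 0.3256) = 0.7033
(A2 ∨ A1) ∧ (¬A4 ∨ (A1 ∧ A4)) = a·b on (0.9636, 0.7033) = 0.6777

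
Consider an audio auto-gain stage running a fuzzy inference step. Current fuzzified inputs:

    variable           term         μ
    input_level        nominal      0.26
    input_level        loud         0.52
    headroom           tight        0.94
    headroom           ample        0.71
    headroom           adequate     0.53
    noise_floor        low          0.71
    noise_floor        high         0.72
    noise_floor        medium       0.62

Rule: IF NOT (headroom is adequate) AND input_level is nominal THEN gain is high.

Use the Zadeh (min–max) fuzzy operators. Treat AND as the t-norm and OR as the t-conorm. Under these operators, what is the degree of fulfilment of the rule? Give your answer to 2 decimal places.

0.26

firing strength: ¬adequate=1−0.53=0.47, nominal=0.26; AND[min(a, b)] → w = 0.26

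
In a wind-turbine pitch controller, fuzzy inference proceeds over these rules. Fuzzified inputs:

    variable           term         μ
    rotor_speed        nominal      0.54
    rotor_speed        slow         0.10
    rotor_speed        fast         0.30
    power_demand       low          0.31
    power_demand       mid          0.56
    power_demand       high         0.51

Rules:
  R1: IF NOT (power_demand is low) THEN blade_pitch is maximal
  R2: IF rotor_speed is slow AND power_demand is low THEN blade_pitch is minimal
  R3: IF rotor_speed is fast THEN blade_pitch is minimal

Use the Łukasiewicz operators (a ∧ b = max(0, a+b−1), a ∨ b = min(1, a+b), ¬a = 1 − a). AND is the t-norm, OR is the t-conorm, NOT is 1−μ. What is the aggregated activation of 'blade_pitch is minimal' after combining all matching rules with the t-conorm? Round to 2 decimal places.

0.30

R1: ¬low=1−0.31=0.69 → w = 0.69
R2: slow=0.10, low=0.31; AND[max(0, a+b−1)] → w = 0.00
R3: fast=0.30 → w = 0.30
Rules with consequent 'minimal': {R2, R3} → strengths 0.00, 0.30
Aggregate via t-conorm [min(1, a+b)]: 0.30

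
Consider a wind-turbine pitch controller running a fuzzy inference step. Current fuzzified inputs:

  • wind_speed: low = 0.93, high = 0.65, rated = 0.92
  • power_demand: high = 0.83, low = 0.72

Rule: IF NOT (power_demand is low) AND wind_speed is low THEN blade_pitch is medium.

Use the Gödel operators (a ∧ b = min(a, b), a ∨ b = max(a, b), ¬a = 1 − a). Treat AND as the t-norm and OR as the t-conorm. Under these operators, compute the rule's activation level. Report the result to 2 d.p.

firing strength: ¬low=1−0.72=0.28, low=0.93; AND[min(a, b)] → w = 0.28

0.28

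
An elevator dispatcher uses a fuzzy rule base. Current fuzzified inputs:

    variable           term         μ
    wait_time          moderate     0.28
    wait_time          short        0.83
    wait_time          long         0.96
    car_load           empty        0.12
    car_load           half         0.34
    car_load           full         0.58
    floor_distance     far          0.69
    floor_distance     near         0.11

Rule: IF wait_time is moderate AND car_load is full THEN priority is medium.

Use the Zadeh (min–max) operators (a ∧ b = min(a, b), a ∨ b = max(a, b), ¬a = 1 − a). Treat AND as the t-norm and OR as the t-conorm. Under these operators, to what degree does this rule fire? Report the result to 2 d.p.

0.28

firing strength: moderate=0.28, full=0.58; AND[min(a, b)] → w = 0.28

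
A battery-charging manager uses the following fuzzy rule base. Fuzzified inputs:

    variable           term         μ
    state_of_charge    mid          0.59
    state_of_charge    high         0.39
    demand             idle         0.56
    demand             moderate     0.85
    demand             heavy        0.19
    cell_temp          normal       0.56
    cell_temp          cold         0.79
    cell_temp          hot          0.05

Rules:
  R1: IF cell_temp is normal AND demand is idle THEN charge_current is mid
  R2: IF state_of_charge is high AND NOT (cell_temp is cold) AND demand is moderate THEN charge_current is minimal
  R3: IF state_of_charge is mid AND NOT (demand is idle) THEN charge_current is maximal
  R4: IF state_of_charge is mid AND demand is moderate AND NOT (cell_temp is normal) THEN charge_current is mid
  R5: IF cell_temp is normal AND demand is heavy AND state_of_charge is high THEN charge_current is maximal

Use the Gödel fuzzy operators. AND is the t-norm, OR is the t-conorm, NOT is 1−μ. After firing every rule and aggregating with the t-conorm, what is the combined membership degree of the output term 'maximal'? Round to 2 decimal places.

R1: normal=0.56, idle=0.56; AND[min(a, b)] → w = 0.56
R2: high=0.39, ¬cold=1−0.79=0.21, moderate=0.85; AND[min(a, b)] → w = 0.21
R3: mid=0.59, ¬idle=1−0.56=0.44; AND[min(a, b)] → w = 0.44
R4: mid=0.59, moderate=0.85, ¬normal=1−0.56=0.44; AND[min(a, b)] → w = 0.44
R5: normal=0.56, heavy=0.19, high=0.39; AND[min(a, b)] → w = 0.19
Rules with consequent 'maximal': {R3, R5} → strengths 0.44, 0.19
Aggregate via t-conorm [max(a, b)]: 0.44

0.44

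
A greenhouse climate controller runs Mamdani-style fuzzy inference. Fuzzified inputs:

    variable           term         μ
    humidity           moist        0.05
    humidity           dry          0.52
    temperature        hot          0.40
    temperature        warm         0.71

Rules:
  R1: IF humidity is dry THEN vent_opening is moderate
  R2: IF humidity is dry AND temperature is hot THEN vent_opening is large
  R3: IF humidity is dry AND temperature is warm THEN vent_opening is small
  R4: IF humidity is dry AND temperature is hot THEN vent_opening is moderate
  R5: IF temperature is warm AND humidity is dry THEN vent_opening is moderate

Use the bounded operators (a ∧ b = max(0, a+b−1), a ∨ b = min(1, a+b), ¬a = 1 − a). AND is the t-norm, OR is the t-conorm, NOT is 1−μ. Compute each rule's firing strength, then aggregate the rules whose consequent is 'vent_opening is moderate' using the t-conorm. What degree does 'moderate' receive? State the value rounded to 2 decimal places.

0.75

R1: dry=0.52 → w = 0.52
R2: dry=0.52, hot=0.40; AND[max(0, a+b−1)] → w = 0.00
R3: dry=0.52, warm=0.71; AND[max(0, a+b−1)] → w = 0.23
R4: dry=0.52, hot=0.40; AND[max(0, a+b−1)] → w = 0.00
R5: warm=0.71, dry=0.52; AND[max(0, a+b−1)] → w = 0.23
Rules with consequent 'moderate': {R1, R4, R5} → strengths 0.52, 0.00, 0.23
Aggregate via t-conorm [min(1, a+b)]: 0.75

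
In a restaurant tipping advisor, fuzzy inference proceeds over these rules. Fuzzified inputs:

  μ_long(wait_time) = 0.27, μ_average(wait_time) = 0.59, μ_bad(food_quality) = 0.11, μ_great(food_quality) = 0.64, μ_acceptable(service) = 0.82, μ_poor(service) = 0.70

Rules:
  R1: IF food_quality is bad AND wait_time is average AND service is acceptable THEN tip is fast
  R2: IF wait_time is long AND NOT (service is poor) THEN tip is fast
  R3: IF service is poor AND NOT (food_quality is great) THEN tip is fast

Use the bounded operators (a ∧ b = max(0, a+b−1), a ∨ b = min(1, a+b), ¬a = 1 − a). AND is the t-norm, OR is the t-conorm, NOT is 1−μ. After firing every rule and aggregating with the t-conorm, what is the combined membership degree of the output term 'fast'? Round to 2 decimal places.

R1: bad=0.11, average=0.59, acceptable=0.82; AND[max(0, a+b−1)] → w = 0.00
R2: long=0.27, ¬poor=1−0.70=0.30; AND[max(0, a+b−1)] → w = 0.00
R3: poor=0.70, ¬great=1−0.64=0.36; AND[max(0, a+b−1)] → w = 0.06
Rules with consequent 'fast': {R1, R2, R3} → strengths 0.00, 0.00, 0.06
Aggregate via t-conorm [min(1, a+b)]: 0.06

0.06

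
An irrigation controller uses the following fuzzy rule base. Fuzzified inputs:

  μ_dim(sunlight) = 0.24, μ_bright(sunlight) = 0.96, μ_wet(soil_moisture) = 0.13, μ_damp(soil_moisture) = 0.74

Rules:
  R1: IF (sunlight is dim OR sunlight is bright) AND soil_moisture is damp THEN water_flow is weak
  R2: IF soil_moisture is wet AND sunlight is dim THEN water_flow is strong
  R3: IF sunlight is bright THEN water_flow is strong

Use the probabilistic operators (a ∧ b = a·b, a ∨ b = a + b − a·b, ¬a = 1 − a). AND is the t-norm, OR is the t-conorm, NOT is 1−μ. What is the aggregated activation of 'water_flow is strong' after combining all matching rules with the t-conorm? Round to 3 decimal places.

0.961

R1: (dim=0.24 OR bright=0.96) = 0.9696; AND[a·b] with damp=0.74 → w = 0.7175
R2: wet=0.13, dim=0.24; AND[a·b] → w = 0.0312
R3: bright=0.96 → w = 0.9600
Rules with consequent 'strong': {R2, R3} → strengths 0.0312, 0.9600
Aggregate via t-conorm [a + b − a·b]: 0.9612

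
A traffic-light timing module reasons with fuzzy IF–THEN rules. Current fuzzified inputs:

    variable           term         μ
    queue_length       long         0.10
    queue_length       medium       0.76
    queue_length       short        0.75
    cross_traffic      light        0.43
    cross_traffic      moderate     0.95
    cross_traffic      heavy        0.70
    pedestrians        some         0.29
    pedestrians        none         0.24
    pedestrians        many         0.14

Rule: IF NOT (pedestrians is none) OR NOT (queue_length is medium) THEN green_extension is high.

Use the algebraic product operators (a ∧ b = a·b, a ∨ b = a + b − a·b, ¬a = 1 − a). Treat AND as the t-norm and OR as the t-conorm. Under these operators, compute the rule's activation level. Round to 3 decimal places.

firing strength: ¬none=1−0.24=0.76, ¬medium=1−0.76=0.24; OR[a + b − a·b] → w = 0.8176

0.818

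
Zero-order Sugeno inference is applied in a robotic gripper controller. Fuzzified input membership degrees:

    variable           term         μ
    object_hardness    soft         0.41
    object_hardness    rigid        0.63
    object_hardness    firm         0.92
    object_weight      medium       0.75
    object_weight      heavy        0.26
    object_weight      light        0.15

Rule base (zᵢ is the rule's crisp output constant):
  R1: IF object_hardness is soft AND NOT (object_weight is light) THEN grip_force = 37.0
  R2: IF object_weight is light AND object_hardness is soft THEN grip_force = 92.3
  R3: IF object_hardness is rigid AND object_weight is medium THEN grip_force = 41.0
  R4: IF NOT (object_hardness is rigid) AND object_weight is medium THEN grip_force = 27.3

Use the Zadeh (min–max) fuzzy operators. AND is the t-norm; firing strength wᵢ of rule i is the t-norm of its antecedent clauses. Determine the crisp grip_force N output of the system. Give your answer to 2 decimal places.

R1 (z=37.0): soft=0.41, ¬light=1−0.15=0.85; AND[min(a, b)] → w = 0.41
R2 (z=92.3): light=0.15, soft=0.41; AND[min(a, b)] → w = 0.15
R3 (z=41.0): rigid=0.63, medium=0.75; AND[min(a, b)] → w = 0.63
R4 (z=27.3): ¬rigid=1−0.63=0.37, medium=0.75; AND[min(a, b)] → w = 0.37
Weighted average = (0.41·37.0 + 0.15·92.3 + 0.63·41.0 + 0.37·27.3) / (0.41 + 0.15 + 0.63 + 0.37)
  = 64.9460 / 1.5600 = 41.63

41.63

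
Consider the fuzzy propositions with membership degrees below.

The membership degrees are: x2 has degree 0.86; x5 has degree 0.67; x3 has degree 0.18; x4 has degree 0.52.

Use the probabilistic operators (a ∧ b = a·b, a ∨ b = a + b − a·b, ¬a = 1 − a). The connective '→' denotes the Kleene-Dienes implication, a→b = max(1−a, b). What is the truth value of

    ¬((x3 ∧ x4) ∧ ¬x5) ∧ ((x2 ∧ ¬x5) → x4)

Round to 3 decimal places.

0.694

x3 ∧ x4 = a·b on (0.1800, 0.5200) = 0.0936
¬x5 = 1 − 0.6700 = 0.3300
(x3 ∧ x4) ∧ ¬x5 = a·b on (0.0936, 0.3300) = 0.0309
¬((x3 ∧ x4) ∧ ¬x5) = 1 − 0.0309 = 0.9691
¬x5 = 1 − 0.6700 = 0.3300
x2 ∧ ¬x5 = a·b on (0.8600, 0.3300) = 0.2838
(x2 ∧ ¬x5) → x4  [Kleene-Dienes: max(1−a, b)] with a=0.2838, b=0.5200 → 0.7162
¬((x3 ∧ x4) ∧ ¬x5) ∧ ((x2 ∧ ¬x5) → x4) = a·b on (0.9691, 0.7162) = 0.6941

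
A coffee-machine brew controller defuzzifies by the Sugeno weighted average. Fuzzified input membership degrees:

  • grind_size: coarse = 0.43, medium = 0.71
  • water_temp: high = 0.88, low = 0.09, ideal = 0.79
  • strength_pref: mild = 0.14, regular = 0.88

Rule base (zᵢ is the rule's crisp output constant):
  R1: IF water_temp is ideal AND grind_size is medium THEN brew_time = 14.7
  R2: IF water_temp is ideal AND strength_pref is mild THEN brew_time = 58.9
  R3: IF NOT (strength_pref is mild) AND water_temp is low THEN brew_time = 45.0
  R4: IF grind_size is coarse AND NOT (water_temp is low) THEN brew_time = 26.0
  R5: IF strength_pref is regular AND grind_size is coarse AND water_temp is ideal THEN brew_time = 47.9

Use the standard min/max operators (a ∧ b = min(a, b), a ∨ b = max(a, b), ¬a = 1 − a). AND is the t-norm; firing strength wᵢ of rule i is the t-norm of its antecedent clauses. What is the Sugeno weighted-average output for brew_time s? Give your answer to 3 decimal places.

R1 (z=14.7): ideal=0.79, medium=0.71; AND[min(a, b)] → w = 0.71
R2 (z=58.9): ideal=0.79, mild=0.14; AND[min(a, b)] → w = 0.14
R3 (z=45.0): ¬mild=1−0.14=0.86, low=0.09; AND[min(a, b)] → w = 0.09
R4 (z=26.0): coarse=0.43, ¬low=1−0.09=0.91; AND[min(a, b)] → w = 0.43
R5 (z=47.9): regular=0.88, coarse=0.43, ideal=0.79; AND[min(a, b)] → w = 0.43
Weighted average = (0.71·14.7 + 0.14·58.9 + 0.09·45.0 + 0.43·26.0 + 0.43·47.9) / (0.71 + 0.14 + 0.09 + 0.43 + 0.43)
  = 54.5100 / 1.8000 = 30.283

30.283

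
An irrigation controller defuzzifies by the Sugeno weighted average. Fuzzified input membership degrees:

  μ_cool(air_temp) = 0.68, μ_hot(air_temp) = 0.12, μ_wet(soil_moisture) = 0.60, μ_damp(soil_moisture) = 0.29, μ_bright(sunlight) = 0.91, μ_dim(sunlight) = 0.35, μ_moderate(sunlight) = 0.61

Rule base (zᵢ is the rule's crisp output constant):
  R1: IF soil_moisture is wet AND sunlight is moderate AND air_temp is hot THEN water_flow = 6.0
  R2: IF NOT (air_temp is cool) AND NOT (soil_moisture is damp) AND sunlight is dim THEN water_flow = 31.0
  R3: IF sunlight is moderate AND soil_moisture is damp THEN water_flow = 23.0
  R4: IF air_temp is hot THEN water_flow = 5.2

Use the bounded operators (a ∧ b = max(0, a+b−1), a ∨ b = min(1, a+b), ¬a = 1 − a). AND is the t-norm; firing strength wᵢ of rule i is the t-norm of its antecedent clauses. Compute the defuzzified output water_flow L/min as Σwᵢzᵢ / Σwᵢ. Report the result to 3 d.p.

5.200

R1 (z=6.0): wet=0.60, moderate=0.61, hot=0.12; AND[max(0, a+b−1)] → w = 0.00
R2 (z=31.0): ¬cool=1−0.68=0.32, ¬damp=1−0.29=0.71, dim=0.35; AND[max(0, a+b−1)] → w = 0.00
R3 (z=23.0): moderate=0.61, damp=0.29; AND[max(0, a+b−1)] → w = 0.00
R4 (z=5.2): hot=0.12 → w = 0.12
Weighted average = (0.00·6.0 + 0.00·31.0 + 0.00·23.0 + 0.12·5.2) / (0.00 + 0.00 + 0.00 + 0.12)
  = 0.6240 / 0.1200 = 5.200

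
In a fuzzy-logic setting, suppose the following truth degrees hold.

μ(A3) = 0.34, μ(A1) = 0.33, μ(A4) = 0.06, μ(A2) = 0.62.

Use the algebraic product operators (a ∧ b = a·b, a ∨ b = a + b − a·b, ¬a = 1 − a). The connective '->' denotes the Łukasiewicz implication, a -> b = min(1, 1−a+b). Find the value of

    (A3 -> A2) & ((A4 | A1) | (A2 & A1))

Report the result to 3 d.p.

A3 -> A2  [Łukasiewicz: min(1, 1−a+b)] with a=0.3400, b=0.6200 → 1.0000
A4 | A1 = a + b − a·b on (0.0600, 0.3300) = 0.3702
A2 & A1 = a·b on (0.6200, 0.3300) = 0.2046
(A4 | A1) | (A2 & A1) = a + b − a·b on (0.3702, 0.2046) = 0.4991
(A3 -> A2) & ((A4 | A1) | (A2 & A1)) = a·b on (1.0000, 0.4991) = 0.4991

0.499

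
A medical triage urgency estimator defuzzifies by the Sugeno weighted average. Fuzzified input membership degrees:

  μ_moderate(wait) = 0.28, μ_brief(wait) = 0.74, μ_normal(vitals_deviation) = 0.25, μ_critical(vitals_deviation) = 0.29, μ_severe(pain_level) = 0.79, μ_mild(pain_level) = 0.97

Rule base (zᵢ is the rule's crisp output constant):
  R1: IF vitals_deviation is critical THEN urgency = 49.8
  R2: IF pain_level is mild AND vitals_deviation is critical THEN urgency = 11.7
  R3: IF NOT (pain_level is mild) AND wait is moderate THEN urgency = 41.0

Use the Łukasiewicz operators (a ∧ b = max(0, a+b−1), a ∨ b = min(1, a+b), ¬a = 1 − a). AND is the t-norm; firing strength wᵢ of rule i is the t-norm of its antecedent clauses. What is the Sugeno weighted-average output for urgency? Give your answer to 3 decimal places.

31.789

R1 (z=49.8): critical=0.29 → w = 0.29
R2 (z=11.7): mild=0.97, critical=0.29; AND[max(0, a+b−1)] → w = 0.26
R3 (z=41.0): ¬mild=1−0.97=0.03, moderate=0.28; AND[max(0, a+b−1)] → w = 0.00
Weighted average = (0.29·49.8 + 0.26·11.7 + 0.00·41.0) / (0.29 + 0.26 + 0.00)
  = 17.4840 / 0.5500 = 31.789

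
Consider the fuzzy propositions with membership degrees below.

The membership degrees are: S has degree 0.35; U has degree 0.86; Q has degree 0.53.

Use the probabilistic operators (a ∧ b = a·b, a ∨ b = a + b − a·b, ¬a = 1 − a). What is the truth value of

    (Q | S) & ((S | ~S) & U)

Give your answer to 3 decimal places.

0.461

Q | S = a + b − a·b on (0.5300, 0.3500) = 0.6945
~S = 1 − 0.3500 = 0.6500
S | ~S = a + b − a·b on (0.3500, 0.6500) = 0.7725
(S | ~S) & U = a·b on (0.7725, 0.8600) = 0.6643
(Q | S) & ((S | ~S) & U) = a·b on (0.6945, 0.6643) = 0.4614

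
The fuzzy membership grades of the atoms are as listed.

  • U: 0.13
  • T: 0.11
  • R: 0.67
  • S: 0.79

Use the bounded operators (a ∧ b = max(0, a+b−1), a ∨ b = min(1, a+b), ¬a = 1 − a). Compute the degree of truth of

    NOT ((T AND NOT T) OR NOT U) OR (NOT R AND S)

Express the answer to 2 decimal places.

NOT T = 1 − 0.11 = 0.89
T AND NOT T = max(0, a+b−1) on (0.11, 0.89) = 0.00
NOT U = 1 − 0.13 = 0.87
(T AND NOT T) OR NOT U = min(1, a+b) on (0.00, 0.87) = 0.87
NOT ((T AND NOT T) OR NOT U) = 1 − 0.87 = 0.13
NOT R = 1 − 0.67 = 0.33
NOT R AND S = max(0, a+b−1) on (0.33, 0.79) = 0.12
NOT ((T AND NOT T) OR NOT U) OR (NOT R AND S) = min(1, a+b) on (0.13, 0.12) = 0.25

0.25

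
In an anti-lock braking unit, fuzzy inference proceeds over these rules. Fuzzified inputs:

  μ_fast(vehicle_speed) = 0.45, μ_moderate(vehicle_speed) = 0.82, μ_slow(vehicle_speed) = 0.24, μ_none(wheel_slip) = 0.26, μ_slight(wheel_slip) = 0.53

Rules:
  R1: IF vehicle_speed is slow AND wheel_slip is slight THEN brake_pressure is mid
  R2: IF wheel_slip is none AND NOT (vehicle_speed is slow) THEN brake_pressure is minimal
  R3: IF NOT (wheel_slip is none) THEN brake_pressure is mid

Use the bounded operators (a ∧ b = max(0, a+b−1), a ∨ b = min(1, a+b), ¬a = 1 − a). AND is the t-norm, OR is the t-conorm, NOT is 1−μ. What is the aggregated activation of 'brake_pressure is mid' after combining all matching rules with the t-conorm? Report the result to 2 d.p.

R1: slow=0.24, slight=0.53; AND[max(0, a+b−1)] → w = 0.00
R2: none=0.26, ¬slow=1−0.24=0.76; AND[max(0, a+b−1)] → w = 0.02
R3: ¬none=1−0.26=0.74 → w = 0.74
Rules with consequent 'mid': {R1, R3} → strengths 0.00, 0.74
Aggregate via t-conorm [min(1, a+b)]: 0.74

0.74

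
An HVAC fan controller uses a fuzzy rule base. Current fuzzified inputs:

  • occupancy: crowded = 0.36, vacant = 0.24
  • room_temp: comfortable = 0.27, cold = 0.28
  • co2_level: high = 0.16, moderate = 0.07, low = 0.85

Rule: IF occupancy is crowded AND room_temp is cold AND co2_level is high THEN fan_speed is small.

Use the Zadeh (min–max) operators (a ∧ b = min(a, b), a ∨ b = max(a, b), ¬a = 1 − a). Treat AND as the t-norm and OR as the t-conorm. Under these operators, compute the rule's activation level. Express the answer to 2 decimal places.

firing strength: crowded=0.36, cold=0.28, high=0.16; AND[min(a, b)] → w = 0.16

0.16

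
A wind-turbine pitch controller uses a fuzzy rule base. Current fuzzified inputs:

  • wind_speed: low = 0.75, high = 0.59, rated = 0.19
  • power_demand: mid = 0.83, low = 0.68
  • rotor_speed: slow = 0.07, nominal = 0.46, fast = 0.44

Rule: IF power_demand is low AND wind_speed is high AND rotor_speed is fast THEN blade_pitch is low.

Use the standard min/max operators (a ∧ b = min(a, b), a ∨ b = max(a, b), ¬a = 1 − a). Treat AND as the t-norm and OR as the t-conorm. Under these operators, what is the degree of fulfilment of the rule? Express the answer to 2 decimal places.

0.44

firing strength: low=0.68, high=0.59, fast=0.44; AND[min(a, b)] → w = 0.44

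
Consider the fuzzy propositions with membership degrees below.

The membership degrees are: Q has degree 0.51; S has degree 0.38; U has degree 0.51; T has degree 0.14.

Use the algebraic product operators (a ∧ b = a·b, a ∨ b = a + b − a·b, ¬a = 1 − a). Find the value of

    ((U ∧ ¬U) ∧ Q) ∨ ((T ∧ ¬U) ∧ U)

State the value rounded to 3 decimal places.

¬U = 1 − 0.5100 = 0.4900
U ∧ ¬U = a·b on (0.5100, 0.4900) = 0.2499
(U ∧ ¬U) ∧ Q = a·b on (0.2499, 0.5100) = 0.1274
¬U = 1 − 0.5100 = 0.4900
T ∧ ¬U = a·b on (0.1400, 0.4900) = 0.0686
(T ∧ ¬U) ∧ U = a·b on (0.0686, 0.5100) = 0.0350
((U ∧ ¬U) ∧ Q) ∨ ((T ∧ ¬U) ∧ U) = a + b − a·b on (0.1274, 0.0350) = 0.1580

0.158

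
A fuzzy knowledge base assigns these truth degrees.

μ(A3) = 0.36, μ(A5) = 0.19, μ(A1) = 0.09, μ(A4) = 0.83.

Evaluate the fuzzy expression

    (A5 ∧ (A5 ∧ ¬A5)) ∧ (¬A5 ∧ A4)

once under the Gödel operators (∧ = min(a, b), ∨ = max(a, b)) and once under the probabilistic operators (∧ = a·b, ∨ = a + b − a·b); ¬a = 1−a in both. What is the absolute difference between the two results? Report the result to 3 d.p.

Under Gödel:
  ¬A5 = 1 − 0.19 = 0.81
  A5 ∧ ¬A5 = min(a, b) on (0.19, 0.81) = 0.19
  A5 ∧ (A5 ∧ ¬A5) = min(a, b) on (0.19, 0.19) = 0.19
  ¬A5 = 1 − 0.19 = 0.81
  ¬A5 ∧ A4 = min(a, b) on (0.81, 0.83) = 0.81
  (A5 ∧ (A5 ∧ ¬A5)) ∧ (¬A5 ∧ A4) = min(a, b) on (0.19, 0.81) = 0.19
  → value = 0.1900
Under probabilistic:
  ¬A5 = 1 − 0.1900 = 0.8100
  A5 ∧ ¬A5 = a·b on (0.1900, 0.8100) = 0.1539
  A5 ∧ (A5 ∧ ¬A5) = a·b on (0.1900, 0.1539) = 0.0292
  ¬A5 = 1 − 0.1900 = 0.8100
  ¬A5 ∧ A4 = a·b on (0.8100, 0.8300) = 0.6723
  (A5 ∧ (A5 ∧ ¬A5)) ∧ (¬A5 ∧ A4) = a·b on (0.0292, 0.6723) = 0.0197
  → value = 0.0197
|0.1900 − 0.0197| = 0.170

0.170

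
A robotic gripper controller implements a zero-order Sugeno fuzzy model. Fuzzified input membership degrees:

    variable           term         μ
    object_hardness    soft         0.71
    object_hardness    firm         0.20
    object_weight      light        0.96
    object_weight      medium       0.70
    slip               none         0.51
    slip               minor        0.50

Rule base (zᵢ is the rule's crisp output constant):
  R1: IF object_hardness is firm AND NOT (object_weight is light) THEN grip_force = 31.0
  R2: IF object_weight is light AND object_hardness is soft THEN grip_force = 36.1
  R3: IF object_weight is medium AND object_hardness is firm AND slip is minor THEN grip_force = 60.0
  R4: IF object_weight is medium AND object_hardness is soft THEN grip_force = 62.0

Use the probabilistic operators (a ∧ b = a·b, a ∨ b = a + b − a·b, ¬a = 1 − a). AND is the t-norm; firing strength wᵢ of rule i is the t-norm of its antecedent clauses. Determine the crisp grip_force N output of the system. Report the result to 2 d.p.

R1 (z=31.0): firm=0.20, ¬light=1−0.96=0.04; AND[a·b] → w = 0.0080
R2 (z=36.1): light=0.96, soft=0.71; AND[a·b] → w = 0.6816
R3 (z=60.0): medium=0.70, firm=0.20, minor=0.50; AND[a·b] → w = 0.0700
R4 (z=62.0): medium=0.70, soft=0.71; AND[a·b] → w = 0.4970
Weighted average = (0.0080·31.0 + 0.6816·36.1 + 0.0700·60.0 + 0.4970·62.0) / (0.0080 + 0.6816 + 0.0700 + 0.4970)
  = 59.8678 / 1.2566 = 47.64

47.64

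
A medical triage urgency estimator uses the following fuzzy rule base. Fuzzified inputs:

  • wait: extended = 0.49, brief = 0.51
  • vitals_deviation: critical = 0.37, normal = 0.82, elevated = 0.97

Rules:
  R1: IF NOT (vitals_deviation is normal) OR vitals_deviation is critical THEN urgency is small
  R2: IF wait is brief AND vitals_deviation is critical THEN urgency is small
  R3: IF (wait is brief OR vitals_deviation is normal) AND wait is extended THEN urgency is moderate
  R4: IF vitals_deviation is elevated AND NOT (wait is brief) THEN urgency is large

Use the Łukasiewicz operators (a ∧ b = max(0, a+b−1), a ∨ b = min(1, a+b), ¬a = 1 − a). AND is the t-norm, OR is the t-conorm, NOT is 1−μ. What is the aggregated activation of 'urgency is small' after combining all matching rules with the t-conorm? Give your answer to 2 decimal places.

0.55

R1: ¬normal=1−0.82=0.18, critical=0.37; OR[min(1, a+b)] → w = 0.55
R2: brief=0.51, critical=0.37; AND[max(0, a+b−1)] → w = 0.00
R3: (brief=0.51 OR normal=0.82) = 1.00; AND[max(0, a+b−1)] with extended=0.49 → w = 0.49
R4: elevated=0.97, ¬brief=1−0.51=0.49; AND[max(0, a+b−1)] → w = 0.46
Rules with consequent 'small': {R1, R2} → strengths 0.55, 0.00
Aggregate via t-conorm [min(1, a+b)]: 0.55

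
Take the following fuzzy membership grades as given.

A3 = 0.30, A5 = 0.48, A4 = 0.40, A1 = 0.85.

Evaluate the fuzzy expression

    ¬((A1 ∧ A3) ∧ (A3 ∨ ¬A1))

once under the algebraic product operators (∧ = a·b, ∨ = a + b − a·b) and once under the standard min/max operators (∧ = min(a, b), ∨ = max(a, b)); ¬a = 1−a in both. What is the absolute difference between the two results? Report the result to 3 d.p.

0.197

Under algebraic product:
  A1 ∧ A3 = a·b on (0.8500, 0.3000) = 0.2550
  ¬A1 = 1 − 0.8500 = 0.1500
  A3 ∨ ¬A1 = a + b − a·b on (0.3000, 0.1500) = 0.4050
  (A1 ∧ A3) ∧ (A3 ∨ ¬A1) = a·b on (0.2550, 0.4050) = 0.1033
  ¬((A1 ∧ A3) ∧ (A3 ∨ ¬A1)) = 1 − 0.1033 = 0.8967
  → value = 0.8967
Under standard min/max:
  A1 ∧ A3 = min(a, b) on (0.85, 0.30) = 0.30
  ¬A1 = 1 − 0.85 = 0.15
  A3 ∨ ¬A1 = max(a, b) on (0.30, 0.15) = 0.30
  (A1 ∧ A3) ∧ (A3 ∨ ¬A1) = min(a, b) on (0.30, 0.30) = 0.30
  ¬((A1 ∧ A3) ∧ (A3 ∨ ¬A1)) = 1 − 0.30 = 0.70
  → value = 0.7000
|0.8967 − 0.7000| = 0.197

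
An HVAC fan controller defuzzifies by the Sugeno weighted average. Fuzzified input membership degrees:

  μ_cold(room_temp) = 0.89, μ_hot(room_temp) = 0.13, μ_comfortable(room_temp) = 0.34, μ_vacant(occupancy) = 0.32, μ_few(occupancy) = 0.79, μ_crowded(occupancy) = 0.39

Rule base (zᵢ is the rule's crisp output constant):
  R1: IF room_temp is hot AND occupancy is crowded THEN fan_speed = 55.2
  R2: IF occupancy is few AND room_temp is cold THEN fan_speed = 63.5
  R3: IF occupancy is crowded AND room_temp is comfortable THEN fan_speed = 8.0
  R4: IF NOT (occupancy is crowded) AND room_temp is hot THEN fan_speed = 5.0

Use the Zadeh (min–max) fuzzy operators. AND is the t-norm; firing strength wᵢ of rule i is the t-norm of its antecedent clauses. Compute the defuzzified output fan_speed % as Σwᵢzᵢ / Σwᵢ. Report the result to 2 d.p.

43.68

R1 (z=55.2): hot=0.13, crowded=0.39; AND[min(a, b)] → w = 0.13
R2 (z=63.5): few=0.79, cold=0.89; AND[min(a, b)] → w = 0.79
R3 (z=8.0): crowded=0.39, comfortable=0.34; AND[min(a, b)] → w = 0.34
R4 (z=5.0): ¬crowded=1−0.39=0.61, hot=0.13; AND[min(a, b)] → w = 0.13
Weighted average = (0.13·55.2 + 0.79·63.5 + 0.34·8.0 + 0.13·5.0) / (0.13 + 0.79 + 0.34 + 0.13)
  = 60.7110 / 1.3900 = 43.68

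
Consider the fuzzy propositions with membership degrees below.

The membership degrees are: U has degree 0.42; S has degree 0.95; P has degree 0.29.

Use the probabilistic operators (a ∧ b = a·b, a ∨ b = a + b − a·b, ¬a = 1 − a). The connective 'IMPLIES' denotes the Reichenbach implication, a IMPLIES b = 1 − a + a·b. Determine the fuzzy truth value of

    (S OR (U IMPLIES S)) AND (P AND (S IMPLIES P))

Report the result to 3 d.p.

U IMPLIES S  [Reichenbach: 1 − a + a·b] with a=0.4200, b=0.9500 → 0.9790
S OR (U IMPLIES S) = a + b − a·b on (0.9500, 0.9790) = 0.9990
S IMPLIES P  [Reichenbach: 1 − a + a·b] with a=0.9500, b=0.2900 → 0.3255
P AND (S IMPLIES P) = a·b on (0.2900, 0.3255) = 0.0944
(S OR (U IMPLIES S)) AND (P AND (S IMPLIES P)) = a·b on (0.9990, 0.0944) = 0.0943

0.094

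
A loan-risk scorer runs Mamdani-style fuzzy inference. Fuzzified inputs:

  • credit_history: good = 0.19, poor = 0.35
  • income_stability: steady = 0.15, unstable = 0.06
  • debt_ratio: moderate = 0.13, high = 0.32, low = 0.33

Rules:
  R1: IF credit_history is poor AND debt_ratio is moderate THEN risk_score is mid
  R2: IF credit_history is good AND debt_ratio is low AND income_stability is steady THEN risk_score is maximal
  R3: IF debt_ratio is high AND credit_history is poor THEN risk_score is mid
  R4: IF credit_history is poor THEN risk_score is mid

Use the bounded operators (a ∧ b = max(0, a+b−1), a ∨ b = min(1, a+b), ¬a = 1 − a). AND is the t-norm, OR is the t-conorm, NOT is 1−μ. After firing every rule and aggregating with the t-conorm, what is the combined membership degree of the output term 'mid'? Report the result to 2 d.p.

0.35

R1: poor=0.35, moderate=0.13; AND[max(0, a+b−1)] → w = 0.00
R2: good=0.19, low=0.33, steady=0.15; AND[max(0, a+b−1)] → w = 0.00
R3: high=0.32, poor=0.35; AND[max(0, a+b−1)] → w = 0.00
R4: poor=0.35 → w = 0.35
Rules with consequent 'mid': {R1, R3, R4} → strengths 0.00, 0.00, 0.35
Aggregate via t-conorm [min(1, a+b)]: 0.35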